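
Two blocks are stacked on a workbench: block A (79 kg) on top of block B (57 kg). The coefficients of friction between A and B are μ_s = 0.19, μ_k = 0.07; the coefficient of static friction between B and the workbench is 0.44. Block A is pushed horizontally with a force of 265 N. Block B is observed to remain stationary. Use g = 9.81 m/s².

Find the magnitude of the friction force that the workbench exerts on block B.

Normal force at the A–B interface: N₁ = m_A g = 775 N.
Maximum static friction on A from B: μ_s N₁ = 0.19×775 = 147.2 N.
Since P = 265 N > 147.2 N, A slides on B; the A–B friction is kinetic: f₁ = μ_k N₁ = 0.07×775 = 54.2 N.
By Newton's third law B feels 54.2 N forward from A. With B stationary, the floor's static friction on B balances it: f₂ = 54.2 N (well within μ_s(m_A+m_B)g = 587 N).

f ≈ 54.2 N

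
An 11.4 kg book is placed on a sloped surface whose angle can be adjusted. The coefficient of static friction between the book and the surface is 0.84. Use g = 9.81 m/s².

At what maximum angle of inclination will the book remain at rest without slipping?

θ_max ≈ 40°

At the slip threshold, m g sin θ = μ_s · m g cos θ, so tan θ = μ_s.
θ_max = arctan(0.84) = 40°.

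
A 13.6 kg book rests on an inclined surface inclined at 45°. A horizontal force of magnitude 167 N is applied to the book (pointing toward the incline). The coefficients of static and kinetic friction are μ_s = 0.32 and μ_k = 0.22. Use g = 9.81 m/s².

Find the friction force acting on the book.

Normal direction: N = m g cos θ + P sin θ = 212.4 N.
Parallel to the incline: P cos θ − m g sin θ = 118.1 − 94.34 = 23.75 N; the friction needed to balance this is 23.75 N acting down the slope.
Maximum static friction: μ_s N = 0.32 × 212.4 = 67.98 N.
Since 23.75 N is within the 67.98 N limit, the book stays put and friction is exactly 23.7 N.

f ≈ 23.7 N (down the incline)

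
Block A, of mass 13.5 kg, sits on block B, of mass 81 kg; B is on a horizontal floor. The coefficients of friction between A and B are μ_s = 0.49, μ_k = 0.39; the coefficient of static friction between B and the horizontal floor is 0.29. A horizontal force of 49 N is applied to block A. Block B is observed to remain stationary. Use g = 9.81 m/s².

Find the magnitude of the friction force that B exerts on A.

f ≈ 49 N

The normal force B exerts on A is simply A's weight, N₁ = 132.4 N.
So the A–B interface can sustain at most μ_s N₁ = 64.89 N of static friction.
P = 49 N is within that limit, so A and B move together (both at rest); the A–B friction is simply f₁ = P = 49 N.
B experiences an equal 49 N forward from A (third law). B is in equilibrium, so the floor supplies f₂ = 49 N of static friction (limit μ_s(m_A+m_B)g = 268.8 N, not exceeded).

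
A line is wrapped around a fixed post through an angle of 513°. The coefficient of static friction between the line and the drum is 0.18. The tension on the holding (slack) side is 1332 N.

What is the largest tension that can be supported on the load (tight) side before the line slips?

At impending slip the capstan equation gives T₂/T₁ = e^{μβ} with β in radians.
β = 513° × π/180 = 8.954 rad.
e^{μβ} = e^{0.18×8.954} = 5.011.
T₂ = T₁ · e^{μβ} = 1332 × 5.011 = 6670 N.

T_max ≈ 6670 N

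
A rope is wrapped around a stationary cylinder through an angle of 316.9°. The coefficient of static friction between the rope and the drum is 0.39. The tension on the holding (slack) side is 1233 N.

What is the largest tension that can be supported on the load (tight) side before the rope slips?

At impending slip the capstan equation gives T₂/T₁ = e^{μβ} with β in radians.
β = 316.9° × π/180 = 5.531 rad.
e^{μβ} = e^{0.39×5.531} = 8.646.
T₂ = T₁ · e^{μβ} = 1233 × 8.646 = 10700 N.

T_max ≈ 10700 N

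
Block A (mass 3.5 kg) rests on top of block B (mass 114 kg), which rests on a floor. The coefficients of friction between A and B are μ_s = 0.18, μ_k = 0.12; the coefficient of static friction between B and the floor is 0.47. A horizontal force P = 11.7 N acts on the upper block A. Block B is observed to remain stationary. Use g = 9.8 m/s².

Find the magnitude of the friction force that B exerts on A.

f ≈ 4.12 N

Between the blocks, N₁ = m_A g = 34.3 N.
Maximum static friction on A from B: μ_s N₁ = 0.18×34.3 = 6.174 N.
P = 11.7 N exceeds that limit, so A slips over B and the interface friction becomes kinetic: f₁ = μ_k N₁ = 0.12×34.3 = 4.12 N.
B experiences an equal 4.12 N forward from A (third law). B is in equilibrium, so the floor supplies f₂ = 4.12 N of static friction (limit μ_s(m_A+m_B)g = 541.2 N, not exceeded).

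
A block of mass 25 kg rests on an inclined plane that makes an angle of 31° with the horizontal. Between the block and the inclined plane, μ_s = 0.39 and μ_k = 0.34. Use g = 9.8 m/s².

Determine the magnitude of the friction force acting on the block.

Perpendicular to the surface, N = m g cos θ = 25·9.8·cos 31° = 210 N.
Along the slope the weight component is m g sin θ = 126.2 N; friction must supply exactly this, acting up-slope.
Static friction can supply at most μ_s N = 81.9 N.
|126.2| exceeds 81.9 N, so the block slips down-slope; friction is kinetic, f = μ_k N = 0.34×210 = 71.4 N.

f ≈ 71.4 N (up the incline)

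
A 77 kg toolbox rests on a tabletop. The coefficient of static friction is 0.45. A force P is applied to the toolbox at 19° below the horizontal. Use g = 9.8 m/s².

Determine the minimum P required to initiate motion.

N = m g + P sin α (the push presses the toolbox into the tabletop).
At impending slip, P cos α = μ_s N = μ_s (m g + P sin α).
Solving: P (cos α − μ_s sin α) = μ_s m g → P = 0.45×755/(cos 19° − 0.45 sin 19°) = 340/0.799 = 425 N.

P ≈ 425 N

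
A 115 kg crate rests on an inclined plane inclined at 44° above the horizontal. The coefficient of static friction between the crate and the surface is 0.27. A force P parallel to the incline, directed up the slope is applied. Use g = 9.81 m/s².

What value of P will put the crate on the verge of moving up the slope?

At impending motion up the slope, friction acts down-slope at its limit: f = μ_s N.
P is parallel to the surface, so N = m g cos θ = 812 N.
Along the incline: P = m g sin θ + μ_s N = 784 + 0.27×812 = 1000 N.

P ≈ 1000 N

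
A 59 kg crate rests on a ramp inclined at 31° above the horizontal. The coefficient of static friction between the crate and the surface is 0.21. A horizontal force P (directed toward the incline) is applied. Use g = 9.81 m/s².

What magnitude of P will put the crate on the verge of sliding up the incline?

At impending motion up the slope, friction acts down-slope at its limit: f = μ_s N.
Perpendicular to the incline: N = m g cos θ + P sin θ.
Along the incline: P cos θ = m g sin θ + μ_s N = m g sin θ + μ_s (m g cos θ + P sin θ).
Solving, P (cos θ − μ_s sin θ) = m g (sin θ + μ_s cos θ), so P = 59×9.81×(sin 31° + 0.21 cos 31°)/(cos 31° − 0.21 sin 31°) = 579×0.695/0.749 = 537 N.

P ≈ 537 N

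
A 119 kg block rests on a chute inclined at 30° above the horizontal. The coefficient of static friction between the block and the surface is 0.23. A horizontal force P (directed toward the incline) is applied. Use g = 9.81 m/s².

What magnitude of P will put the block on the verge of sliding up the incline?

P ≈ 1090 N

At impending motion up the slope, friction acts down-slope at its limit: f = μ_s N.
Perpendicular to the incline: N = m g cos θ + P sin θ.
Along the incline: P cos θ = m g sin θ + μ_s N = m g sin θ + μ_s (m g cos θ + P sin θ).
Solving, P (cos θ − μ_s sin θ) = m g (sin θ + μ_s cos θ), so P = 119×9.81×(sin 30° + 0.23 cos 30°)/(cos 30° − 0.23 sin 30°) = 1170×0.6992/0.751 = 1090 N.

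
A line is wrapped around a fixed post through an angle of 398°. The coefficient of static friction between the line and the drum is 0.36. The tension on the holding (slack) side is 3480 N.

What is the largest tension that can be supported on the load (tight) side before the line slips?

T_max ≈ 42400 N

At impending slip the capstan equation gives T₂/T₁ = e^{μβ} with β in radians.
β = 398° × π/180 = 6.946 rad.
e^{μβ} = e^{0.36×6.946} = 12.19.
T₂ = T₁ · e^{μβ} = 3480 × 12.19 = 42400 N.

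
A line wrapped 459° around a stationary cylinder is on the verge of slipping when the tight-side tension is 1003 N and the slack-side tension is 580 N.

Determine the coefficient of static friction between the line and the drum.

μ ≈ 0.0684

T₂/T₁ = e^{μβ} → μ = ln(T₂/T₁)/β.
β = 459° = 8.011 rad.
μ = ln(1003/580)/8.011 = ln(1.729)/8.011 = 0.0684.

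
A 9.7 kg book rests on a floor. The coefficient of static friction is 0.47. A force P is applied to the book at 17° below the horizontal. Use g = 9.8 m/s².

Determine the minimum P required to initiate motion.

P ≈ 54.6 N

N = m g + P sin α (the push presses the book into the floor).
At impending slip, P cos α = μ_s N = μ_s (m g + P sin α).
Solving: P (cos α − μ_s sin α) = μ_s m g → P = 0.47×95.1/(cos 17° − 0.47 sin 17°) = 44.7/0.8189 = 54.6 N.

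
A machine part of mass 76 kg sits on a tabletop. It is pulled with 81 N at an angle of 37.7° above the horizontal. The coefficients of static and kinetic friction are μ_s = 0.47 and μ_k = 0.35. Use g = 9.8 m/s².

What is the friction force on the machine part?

The vertical component of P reduces the normal force: N = m g − P sin α = 744.8 − 49.53 = 695.3 N.
The horizontal driving force is P cos α = 64.09 N, so equilibrium needs friction f = 64.09 N.
μ_s N = 0.47 × 695.3 = 326.8 N.
64.09 ≤ 326.8 N → static; friction equals the required 64.1 N.

f ≈ 64.1 N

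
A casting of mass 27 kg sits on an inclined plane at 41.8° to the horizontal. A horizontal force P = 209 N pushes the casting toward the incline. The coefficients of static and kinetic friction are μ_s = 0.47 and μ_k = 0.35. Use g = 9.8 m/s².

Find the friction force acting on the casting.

f ≈ 20.6 N (up the incline)

The horizontal push has a component P sin θ into the surface, so N = m g cos θ + P sin θ = 197.3 + 139.3 = 336.6 N.
Parallel to the incline: P cos θ − m g sin θ = 155.8 − 176.4 = -20.56 N; the friction needed to balance this is 20.56 N acting up the slope.
Maximum static friction: μ_s N = 0.47 × 336.6 = 158.2 N.
Since 20.56 N is within the 158.2 N limit, the casting stays put and friction is exactly 20.6 N.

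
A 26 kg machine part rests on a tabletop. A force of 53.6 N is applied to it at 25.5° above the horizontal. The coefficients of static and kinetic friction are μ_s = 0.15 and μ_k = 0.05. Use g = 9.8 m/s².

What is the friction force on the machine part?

f ≈ 11.6 N

Vertical equilibrium gives N = m g − P sin α = 231.7 N.
The horizontal driving force is P cos α = 48.38 N, so equilibrium needs friction f = 48.38 N.
μ_s N = 0.15 × 231.7 = 34.76 N.
The required friction exceeds μ_s N, so the machine part moves and f = μ_k N = 11.6 N.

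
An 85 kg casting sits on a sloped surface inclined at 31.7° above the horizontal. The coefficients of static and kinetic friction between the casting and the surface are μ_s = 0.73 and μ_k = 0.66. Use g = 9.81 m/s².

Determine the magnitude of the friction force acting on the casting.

Normal force: N = m g cos θ = 85 × 9.81 × cos 31.7° = 709.4 N.
For equilibrium along the incline, friction must balance the weight component: f = m g sin θ = 438.2 N up the slope.
Static friction can supply at most μ_s N = 517.9 N.
Since |438.2| ≤ 517.9 N, static friction is sufficient; f equals the required value, not μ_s N.

f ≈ 438 N (up the incline)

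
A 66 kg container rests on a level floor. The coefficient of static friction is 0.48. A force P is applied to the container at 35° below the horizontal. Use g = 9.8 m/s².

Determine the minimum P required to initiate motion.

P ≈ 571 N

N = m g + P sin α (the push presses the container into the level floor).
At impending slip, P cos α = μ_s N = μ_s (m g + P sin α).
Solving: P (cos α − μ_s sin α) = μ_s m g → P = 0.48×647/(cos 35° − 0.48 sin 35°) = 310/0.5438 = 571 N.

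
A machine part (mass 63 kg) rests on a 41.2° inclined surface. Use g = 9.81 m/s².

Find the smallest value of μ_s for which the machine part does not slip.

μ_s,min ≈ 0.875

At the slip threshold m g sin θ = μ_s m g cos θ, so μ_s,min = tan θ.
μ_s,min = tan 41.2° = 0.875.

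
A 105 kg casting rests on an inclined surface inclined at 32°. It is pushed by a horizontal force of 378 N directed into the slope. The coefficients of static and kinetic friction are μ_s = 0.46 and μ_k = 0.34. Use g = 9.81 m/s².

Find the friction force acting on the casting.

f ≈ 225 N (up the incline)

Resolve perpendicular to the incline: N = m g cos θ + P sin θ = 105×9.81×cos 32° + 378×sin 32° = 1074 N.
Along the incline, the net driving force (taking up-slope positive) is P cos θ − m g sin θ = 320.6 − 545.8 = -225.3 N, so equilibrium requires friction f = 225.3 N (up-slope).
The limit of static friction is μ_s N = 494 N.
Since 225.3 N is within the 494 N limit, the casting stays put and friction is exactly 225 N.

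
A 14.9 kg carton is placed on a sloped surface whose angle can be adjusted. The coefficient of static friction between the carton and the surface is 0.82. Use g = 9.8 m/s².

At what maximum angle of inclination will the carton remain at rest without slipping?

At the slip threshold, m g sin θ = μ_s · m g cos θ, so tan θ = μ_s.
θ_max = arctan(0.82) = 39.4°.

θ_max ≈ 39.4°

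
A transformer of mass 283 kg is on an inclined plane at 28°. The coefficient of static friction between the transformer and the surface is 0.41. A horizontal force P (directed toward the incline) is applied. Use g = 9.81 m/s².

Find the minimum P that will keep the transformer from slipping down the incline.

The transformer tends to slide down (tan θ > μ_s), so at the point of impending slip friction acts up-slope at its limit: f = μ_s N.
Perpendicular to the incline: N = m g cos θ + P sin θ.
Along the incline: P cos θ + μ_s N = m g sin θ, i.e. P cos θ + μ_s (m g cos θ + P sin θ) = m g sin θ.
Solving, P (cos θ + μ_s sin θ) = m g (sin θ − μ_s cos θ), so P = 2780×0.1075/1.075 = 277 N.

P_min ≈ 277 N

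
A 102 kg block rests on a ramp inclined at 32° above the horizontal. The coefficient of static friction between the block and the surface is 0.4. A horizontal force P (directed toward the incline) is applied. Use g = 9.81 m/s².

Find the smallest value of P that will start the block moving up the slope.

P ≈ 1370 N

At impending motion up the slope, friction acts down-slope at its limit: f = μ_s N.
Perpendicular to the incline: N = m g cos θ + P sin θ.
Along the incline: P cos θ = m g sin θ + μ_s N = m g sin θ + μ_s (m g cos θ + P sin θ).
Solving, P (cos θ − μ_s sin θ) = m g (sin θ + μ_s cos θ), so P = 102×9.81×(sin 32° + 0.4 cos 32°)/(cos 32° − 0.4 sin 32°) = 1000×0.8691/0.6361 = 1370 N.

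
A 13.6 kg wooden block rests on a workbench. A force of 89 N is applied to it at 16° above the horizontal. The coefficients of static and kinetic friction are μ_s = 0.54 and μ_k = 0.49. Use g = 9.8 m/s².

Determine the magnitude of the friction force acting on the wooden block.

f ≈ 53.3 N

The vertical component of P reduces the normal force: N = m g − P sin α = 133.3 − 24.53 = 108.7 N.
The horizontal driving force is P cos α = 85.55 N, so equilibrium needs friction f = 85.55 N.
The static-friction limit is μ_s N = 58.72 N.
85.55 > 58.72 N → the wooden block slides; f = μ_k N = 0.49×108.7 = 53.3 N.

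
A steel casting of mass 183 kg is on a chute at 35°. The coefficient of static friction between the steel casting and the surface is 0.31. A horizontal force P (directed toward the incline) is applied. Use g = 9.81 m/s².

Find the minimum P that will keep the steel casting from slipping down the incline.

The steel casting tends to slide down (tan θ > μ_s), so at the point of impending slip friction acts up-slope at its limit: f = μ_s N.
Perpendicular to the incline: N = m g cos θ + P sin θ.
Along the incline: P cos θ + μ_s N = m g sin θ, i.e. P cos θ + μ_s (m g cos θ + P sin θ) = m g sin θ.
Solving, P (cos θ + μ_s sin θ) = m g (sin θ − μ_s cos θ), so P = 1800×0.3196/0.997 = 576 N.

P_min ≈ 576 N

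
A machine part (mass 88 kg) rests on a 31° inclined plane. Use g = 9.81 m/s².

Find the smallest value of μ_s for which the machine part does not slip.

At the slip threshold m g sin θ = μ_s m g cos θ, so μ_s,min = tan θ.
μ_s,min = tan 31° = 0.601.

μ_s,min ≈ 0.601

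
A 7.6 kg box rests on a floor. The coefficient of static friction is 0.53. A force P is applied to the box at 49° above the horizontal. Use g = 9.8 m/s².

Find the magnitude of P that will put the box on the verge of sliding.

P ≈ 37.4 N

N = m g − P sin α (the pull lifts the box).
At impending slip, P cos α = μ_s N = μ_s (m g − P sin α).
Solving: P (cos α + μ_s sin α) = μ_s m g → P = 0.53×74.5/(cos 49° + 0.53 sin 49°) = 39.5/1.056 = 37.4 N.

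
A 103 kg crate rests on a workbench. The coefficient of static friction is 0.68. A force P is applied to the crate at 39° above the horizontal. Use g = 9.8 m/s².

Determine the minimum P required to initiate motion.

P ≈ 570 N

N = m g − P sin α (the pull lifts the crate).
At impending slip, P cos α = μ_s N = μ_s (m g − P sin α).
Solving: P (cos α + μ_s sin α) = μ_s m g → P = 0.68×1010/(cos 39° + 0.68 sin 39°) = 686/1.205 = 570 N.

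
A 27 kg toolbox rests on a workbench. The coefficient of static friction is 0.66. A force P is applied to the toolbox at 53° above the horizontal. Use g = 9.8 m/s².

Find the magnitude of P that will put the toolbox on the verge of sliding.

P ≈ 155 N

N = m g − P sin α (the pull lifts the toolbox).
At impending slip, P cos α = μ_s N = μ_s (m g − P sin α).
Solving: P (cos α + μ_s sin α) = μ_s m g → P = 0.66×265/(cos 53° + 0.66 sin 53°) = 175/1.129 = 155 N.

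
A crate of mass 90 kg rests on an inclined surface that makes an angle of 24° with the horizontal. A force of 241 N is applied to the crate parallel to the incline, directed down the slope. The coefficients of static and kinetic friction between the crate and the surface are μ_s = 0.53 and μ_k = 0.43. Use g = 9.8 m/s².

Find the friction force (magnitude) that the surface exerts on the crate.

The normal reaction is N = m g cos θ = 805.7 N.
For equilibrium along the incline the friction force must supply f = m g sin θ + P = 358.7 + 241 = 599.7 N (positive meaning up-slope).
Static friction can supply at most μ_s N = 427 N.
Since |599.7| > 427 N, static friction cannot hold it; the crate slides down the incline and kinetic friction applies: f = μ_k N = 0.43 × 805.7 = 346 N.

f ≈ 346 N (up the incline)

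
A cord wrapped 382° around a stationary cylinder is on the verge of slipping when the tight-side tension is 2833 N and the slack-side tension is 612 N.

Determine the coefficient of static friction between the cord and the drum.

T₂/T₁ = e^{μβ} → μ = ln(T₂/T₁)/β.
β = 382° = 6.667 rad.
μ = ln(2833/612)/6.667 = ln(4.629)/6.667 = 0.23.

μ ≈ 0.23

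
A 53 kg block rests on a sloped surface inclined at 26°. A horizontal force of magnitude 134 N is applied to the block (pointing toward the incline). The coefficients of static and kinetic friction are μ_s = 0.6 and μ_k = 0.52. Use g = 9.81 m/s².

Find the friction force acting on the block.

The horizontal push has a component P sin θ into the surface, so N = m g cos θ + P sin θ = 467.3 + 58.74 = 526.1 N.
Parallel to the incline: P cos θ − m g sin θ = 120.4 − 227.9 = -107.5 N; the friction needed to balance this is 107.5 N acting up the slope.
The limit of static friction is μ_s N = 315.6 N.
Since 107.5 N is within the 315.6 N limit, the block stays put and friction is exactly 107 N.

f ≈ 107 N (up the incline)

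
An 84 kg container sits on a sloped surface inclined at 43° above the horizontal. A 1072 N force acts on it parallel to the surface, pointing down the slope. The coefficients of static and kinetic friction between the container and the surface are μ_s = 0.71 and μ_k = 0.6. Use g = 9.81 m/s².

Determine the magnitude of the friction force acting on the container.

Normal force: N = m g cos θ = 84 × 9.81 × cos 43° = 602.7 N.
For equilibrium along the incline the friction force must supply f = m g sin θ + P = 562 + 1072 = 1634 N (positive meaning up-slope).
The static-friction ceiling is μ_s N = 0.71 × 602.7 = 427.9 N.
|1634| exceeds 427.9 N, so the container slips down-slope; friction is kinetic, f = μ_k N = 0.6×602.7 = 362 N.

f ≈ 362 N (up the incline)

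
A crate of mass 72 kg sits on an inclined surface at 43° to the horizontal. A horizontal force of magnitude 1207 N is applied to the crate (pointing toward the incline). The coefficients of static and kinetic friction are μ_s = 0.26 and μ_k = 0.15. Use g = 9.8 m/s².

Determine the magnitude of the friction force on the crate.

Normal direction: N = m g cos θ + P sin θ = 1339 N.
Along the incline, the net driving force (taking up-slope positive) is P cos θ − m g sin θ = 882.7 − 481.2 = 401.5 N, so equilibrium requires friction f = -401.5 N (down-slope).
The limit of static friction is μ_s N = 348.2 N.
The required 401.5 N exceeds the static limit, so the crate slides up-slope and f = μ_k N = 0.15×1339 = 201 N.

f ≈ 201 N (down the incline)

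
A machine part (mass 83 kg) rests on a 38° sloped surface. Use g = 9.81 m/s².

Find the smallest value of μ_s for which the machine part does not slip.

μ_s,min ≈ 0.781

At the slip threshold m g sin θ = μ_s m g cos θ, so μ_s,min = tan θ.
μ_s,min = tan 38° = 0.781.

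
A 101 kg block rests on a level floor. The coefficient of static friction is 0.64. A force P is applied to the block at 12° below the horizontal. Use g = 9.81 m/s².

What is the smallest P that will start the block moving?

N = m g + P sin α (the push presses the block into the level floor).
At impending slip, P cos α = μ_s N = μ_s (m g + P sin α).
Solving: P (cos α − μ_s sin α) = μ_s m g → P = 0.64×991/(cos 12° − 0.64 sin 12°) = 634/0.8451 = 750 N.

P ≈ 750 N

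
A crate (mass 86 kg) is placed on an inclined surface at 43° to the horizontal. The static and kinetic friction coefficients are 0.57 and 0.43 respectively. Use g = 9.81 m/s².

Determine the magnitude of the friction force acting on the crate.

The normal reaction is N = m g cos θ = 617 N.
Along the slope the weight component is m g sin θ = 575.4 N; friction must supply exactly this, acting up-slope.
Static friction can supply at most μ_s N = 351.7 N.
Since |575.4| > 351.7 N, static friction cannot hold it; the crate slides down the incline and kinetic friction applies: f = μ_k N = 0.43 × 617 = 265 N.

f ≈ 265 N (up the incline)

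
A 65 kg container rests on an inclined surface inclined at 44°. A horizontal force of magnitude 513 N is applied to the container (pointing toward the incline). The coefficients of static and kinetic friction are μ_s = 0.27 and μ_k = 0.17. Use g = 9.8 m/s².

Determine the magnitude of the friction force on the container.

f ≈ 73.5 N (up the incline)

Resolve perpendicular to the incline: N = m g cos θ + P sin θ = 65×9.8×cos 44° + 513×sin 44° = 814.6 N.
Along the incline, the net driving force (taking up-slope positive) is P cos θ − m g sin θ = 369 − 442.5 = -73.48 N, so equilibrium requires friction f = 73.48 N (up-slope).
The limit of static friction is μ_s N = 219.9 N.
|f_req| = 73.48 ≤ 219.9 N → the container is in equilibrium; friction equals the required value.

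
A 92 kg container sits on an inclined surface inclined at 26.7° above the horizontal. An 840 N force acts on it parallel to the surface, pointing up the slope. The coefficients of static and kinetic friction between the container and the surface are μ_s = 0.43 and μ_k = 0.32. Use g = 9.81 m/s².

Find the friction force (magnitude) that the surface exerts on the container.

f ≈ 258 N (down the incline)

The normal reaction is N = m g cos θ = 806.3 N.
Parallel to the incline, ΣF = 0 gives f = m g sin θ − P = 405.5 − 840 = -434.5 N (up-slope positive).
Maximum static friction available: μ_s N = 0.43 × 806.3 = 346.7 N.
|-434.5| exceeds 346.7 N, so the container slips up-slope; friction is kinetic, f = μ_k N = 0.32×806.3 = 258 N.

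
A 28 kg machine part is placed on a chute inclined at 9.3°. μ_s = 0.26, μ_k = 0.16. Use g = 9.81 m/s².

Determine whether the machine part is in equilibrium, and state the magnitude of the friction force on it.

N = m g cos θ = 271 N.
Down-slope weight component: m g sin θ = 44.4 N.
μ_s N = 70.5 N.
44.4 ≤ 70.5 N, so it stays put; friction = 44.4 N.

f ≈ 44.4 N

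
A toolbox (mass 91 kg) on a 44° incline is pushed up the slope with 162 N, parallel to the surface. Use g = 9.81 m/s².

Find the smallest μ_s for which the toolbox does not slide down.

N = m g cos θ = 642.2 N.
Friction must make up the shortfall along the incline: f = m g sin θ − P = 620.1 − 162 = 458.1 N.
At the threshold f = μ_s N, so μ_s,min = 458.1/642.2 = 0.713.

μ_s,min ≈ 0.713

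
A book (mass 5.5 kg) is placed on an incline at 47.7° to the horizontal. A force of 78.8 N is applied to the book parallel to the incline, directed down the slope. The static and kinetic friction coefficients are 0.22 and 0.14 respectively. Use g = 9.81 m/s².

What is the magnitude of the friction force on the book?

f ≈ 5.08 N (up the incline)

The normal reaction is N = m g cos θ = 36.31 N.
The friction needed for equilibrium is m g sin θ + P = 39.91 + 78.8 = 118.7 N, measured positive up-slope.
Static friction can supply at most μ_s N = 7.989 N.
|118.7| exceeds 7.989 N, so the book slips down-slope; friction is kinetic, f = μ_k N = 0.14×36.31 = 5.08 N.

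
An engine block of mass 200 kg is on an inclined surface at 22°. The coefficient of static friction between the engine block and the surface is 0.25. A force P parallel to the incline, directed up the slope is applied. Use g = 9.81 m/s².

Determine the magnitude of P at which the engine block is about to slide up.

P ≈ 1190 N

At impending motion up the slope, friction acts down-slope at its limit: f = μ_s N.
P is parallel to the surface, so N = m g cos θ = 1820 N.
Along the incline: P = m g sin θ + μ_s N = 735 + 0.25×1820 = 1190 N.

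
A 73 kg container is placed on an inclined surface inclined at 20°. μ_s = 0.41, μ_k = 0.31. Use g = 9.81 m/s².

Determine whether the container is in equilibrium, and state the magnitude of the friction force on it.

f ≈ 245 N

N = m g cos θ = 673 N.
Down-slope weight component: m g sin θ = 245 N.
μ_s N = 276 N.
245 ≤ 276 N, so it stays put; friction = 245 N.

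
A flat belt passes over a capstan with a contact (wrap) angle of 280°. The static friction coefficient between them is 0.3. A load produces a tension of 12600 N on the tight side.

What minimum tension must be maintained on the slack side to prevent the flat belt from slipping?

T_min ≈ 2910 N

Capstan equation at impending slip: T_tight/T_slack = e^{μβ}.
β = 280° = 4.887 rad; e^{μβ} = e^{0.3×4.887} = 4.332.
T_slack = T_tight / e^{μβ} = 12600 / 4.332 = 2910 N.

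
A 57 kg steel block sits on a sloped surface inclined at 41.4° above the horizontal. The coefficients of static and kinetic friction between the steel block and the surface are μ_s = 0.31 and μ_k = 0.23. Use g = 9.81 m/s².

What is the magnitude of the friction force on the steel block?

f ≈ 96.5 N (up the incline)

Normal force: N = m g cos θ = 57 × 9.81 × cos 41.4° = 419.4 N.
For equilibrium along the incline, friction must balance the weight component: f = m g sin θ = 369.8 N up the slope.
The static-friction ceiling is μ_s N = 0.31 × 419.4 = 130 N.
Since |369.8| > 130 N, static friction cannot hold it; the steel block slides down the incline and kinetic friction applies: f = μ_k N = 0.23 × 419.4 = 96.5 N.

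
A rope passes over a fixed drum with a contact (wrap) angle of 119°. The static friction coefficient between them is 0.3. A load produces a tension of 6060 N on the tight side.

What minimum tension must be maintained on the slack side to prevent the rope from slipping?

T_min ≈ 3250 N

Capstan equation at impending slip: T_tight/T_slack = e^{μβ}.
β = 119° = 2.077 rad; e^{μβ} = e^{0.3×2.077} = 1.865.
T_slack = T_tight / e^{μβ} = 6060 / 1.865 = 3250 N.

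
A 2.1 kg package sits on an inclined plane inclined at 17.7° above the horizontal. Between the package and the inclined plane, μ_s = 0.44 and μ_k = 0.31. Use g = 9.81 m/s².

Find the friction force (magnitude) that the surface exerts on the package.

f ≈ 6.26 N (up the incline)

Normal force: N = m g cos θ = 2.1 × 9.81 × cos 17.7° = 19.63 N.
Along the slope the weight component is m g sin θ = 6.263 N; friction must supply exactly this, acting up-slope.
Maximum static friction available: μ_s N = 0.44 × 19.63 = 8.635 N.
Since |6.263| ≤ 8.635 N, no slip — friction simply equals what equilibrium demands.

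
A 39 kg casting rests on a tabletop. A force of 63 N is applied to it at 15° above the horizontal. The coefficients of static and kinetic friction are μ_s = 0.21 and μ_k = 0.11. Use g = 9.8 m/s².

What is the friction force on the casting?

f ≈ 60.9 N

N = m g − P sin α = 382.2 − 63×sin 15° = 365.9 N.
The horizontal driving force is P cos α = 60.85 N, so equilibrium needs friction f = 60.85 N.
The static-friction limit is μ_s N = 76.84 N.
Since 60.85 N does not exceed the limit, the casting stays at rest and f = 60.9 N.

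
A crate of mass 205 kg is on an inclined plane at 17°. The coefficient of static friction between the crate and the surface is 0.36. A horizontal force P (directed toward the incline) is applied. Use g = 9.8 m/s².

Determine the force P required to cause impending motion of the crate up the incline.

At impending motion up the slope, friction acts down-slope at its limit: f = μ_s N.
Perpendicular to the incline: N = m g cos θ + P sin θ.
Along the incline: P cos θ = m g sin θ + μ_s N = m g sin θ + μ_s (m g cos θ + P sin θ).
Solving, P (cos θ − μ_s sin θ) = m g (sin θ + μ_s cos θ), so P = 205×9.8×(sin 17° + 0.36 cos 17°)/(cos 17° − 0.36 sin 17°) = 2010×0.6366/0.8511 = 1500 N.

P ≈ 1500 N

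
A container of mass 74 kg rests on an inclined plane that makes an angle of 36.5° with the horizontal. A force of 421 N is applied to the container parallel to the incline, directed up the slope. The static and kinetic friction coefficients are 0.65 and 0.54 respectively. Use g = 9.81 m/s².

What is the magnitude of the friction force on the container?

f ≈ 10.8 N (up the incline)

Normal force: N = m g cos θ = 74 × 9.81 × cos 36.5° = 583.6 N.
For equilibrium along the incline the friction force must supply f = m g sin θ − P = 431.8 − 421 = 10.81 N (positive meaning up-slope).
Maximum static friction available: μ_s N = 0.65 × 583.6 = 379.3 N.
Since |10.81| ≤ 379.3 N, the container remains in static equilibrium and friction takes exactly the required value.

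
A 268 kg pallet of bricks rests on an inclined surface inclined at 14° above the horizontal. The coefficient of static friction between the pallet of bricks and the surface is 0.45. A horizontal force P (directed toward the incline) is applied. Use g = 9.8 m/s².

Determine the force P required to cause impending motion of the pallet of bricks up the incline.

P ≈ 2070 N

At impending motion up the slope, friction acts down-slope at its limit: f = μ_s N.
Perpendicular to the incline: N = m g cos θ + P sin θ.
Along the incline: P cos θ = m g sin θ + μ_s N = m g sin θ + μ_s (m g cos θ + P sin θ).
Solving, P (cos θ − μ_s sin θ) = m g (sin θ + μ_s cos θ), so P = 268×9.8×(sin 14° + 0.45 cos 14°)/(cos 14° − 0.45 sin 14°) = 2630×0.6786/0.8614 = 2070 N.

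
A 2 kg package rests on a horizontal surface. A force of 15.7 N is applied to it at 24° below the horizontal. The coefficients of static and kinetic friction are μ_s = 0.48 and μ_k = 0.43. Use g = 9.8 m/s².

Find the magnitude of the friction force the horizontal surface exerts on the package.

Vertical equilibrium gives N = m g + P sin α = 25.99 N.
The horizontal driving force is P cos α = 14.34 N, so equilibrium needs friction f = 14.34 N.
μ_s N = 0.48 × 25.99 = 12.47 N.
14.34 > 12.47 N → the package slides; f = μ_k N = 0.43×25.99 = 11.2 N.

f ≈ 11.2 N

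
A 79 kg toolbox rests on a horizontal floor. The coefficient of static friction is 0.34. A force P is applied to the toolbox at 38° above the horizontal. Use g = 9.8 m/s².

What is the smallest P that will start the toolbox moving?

N = m g − P sin α (the pull lifts the toolbox).
At impending slip, P cos α = μ_s N = μ_s (m g − P sin α).
Solving: P (cos α + μ_s sin α) = μ_s m g → P = 0.34×774/(cos 38° + 0.34 sin 38°) = 263/0.9973 = 264 N.

P ≈ 264 N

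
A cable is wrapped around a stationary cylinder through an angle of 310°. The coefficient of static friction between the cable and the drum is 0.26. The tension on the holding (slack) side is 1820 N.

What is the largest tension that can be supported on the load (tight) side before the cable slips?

At impending slip the capstan equation gives T₂/T₁ = e^{μβ} with β in radians.
β = 310° × π/180 = 5.411 rad.
e^{μβ} = e^{0.26×5.411} = 4.083.
T₂ = T₁ · e^{μβ} = 1820 × 4.083 = 7430 N.

T_max ≈ 7430 N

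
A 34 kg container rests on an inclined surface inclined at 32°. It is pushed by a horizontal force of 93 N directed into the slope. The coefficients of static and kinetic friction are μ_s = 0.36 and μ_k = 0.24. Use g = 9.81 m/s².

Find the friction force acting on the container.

f ≈ 97.9 N (up the incline)

Resolve perpendicular to the incline: N = m g cos θ + P sin θ = 34×9.81×cos 32° + 93×sin 32° = 332.1 N.
Along the incline, the net driving force (taking up-slope positive) is P cos θ − m g sin θ = 78.87 − 176.7 = -97.88 N, so equilibrium requires friction f = 97.88 N (up-slope).
Maximum static friction: μ_s N = 0.36 × 332.1 = 119.6 N.
Since 97.88 N is within the 119.6 N limit, the container stays put and friction is exactly 97.9 N.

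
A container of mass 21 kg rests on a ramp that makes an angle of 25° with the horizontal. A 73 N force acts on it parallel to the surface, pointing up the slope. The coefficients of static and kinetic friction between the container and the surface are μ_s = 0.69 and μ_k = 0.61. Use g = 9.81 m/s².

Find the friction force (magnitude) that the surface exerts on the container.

f ≈ 14.1 N (up the incline)

Perpendicular to the surface, N = m g cos θ = 21·9.81·cos 25° = 186.7 N.
For equilibrium along the incline the friction force must supply f = m g sin θ − P = 87.06 − 73 = 14.06 N (positive meaning up-slope).
Maximum static friction available: μ_s N = 0.69 × 186.7 = 128.8 N.
Since |14.06| ≤ 128.8 N, static friction is sufficient; f equals the required value, not μ_s N.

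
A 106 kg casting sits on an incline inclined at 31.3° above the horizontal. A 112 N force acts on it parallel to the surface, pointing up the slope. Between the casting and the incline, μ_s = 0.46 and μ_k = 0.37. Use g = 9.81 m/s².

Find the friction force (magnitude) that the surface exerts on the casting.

Perpendicular to the surface, N = m g cos θ = 106·9.81·cos 31.3° = 888.5 N.
The friction needed for equilibrium is m g sin θ − P = 540.2 − 112 = 428.2 N, measured positive up-slope.
The static-friction ceiling is μ_s N = 0.46 × 888.5 = 408.7 N.
|428.2| exceeds 408.7 N, so the casting slips down-slope; friction is kinetic, f = μ_k N = 0.37×888.5 = 329 N.

f ≈ 329 N (up the incline)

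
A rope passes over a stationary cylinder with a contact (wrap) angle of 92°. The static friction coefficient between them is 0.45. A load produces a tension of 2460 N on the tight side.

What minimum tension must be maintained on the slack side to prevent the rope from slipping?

Capstan equation at impending slip: T_tight/T_slack = e^{μβ}.
β = 92° = 1.606 rad; e^{μβ} = e^{0.45×1.606} = 2.06.
T_slack = T_tight / e^{μβ} = 2460 / 2.06 = 1190 N.

T_min ≈ 1190 N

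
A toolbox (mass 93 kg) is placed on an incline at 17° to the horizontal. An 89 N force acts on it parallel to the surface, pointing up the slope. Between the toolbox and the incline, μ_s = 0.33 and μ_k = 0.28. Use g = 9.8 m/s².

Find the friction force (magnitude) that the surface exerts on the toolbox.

f ≈ 177 N (up the incline)

The normal reaction is N = m g cos θ = 871.6 N.
The friction needed for equilibrium is m g sin θ − P = 266.5 − 89 = 177.5 N, measured positive up-slope.
The static-friction ceiling is μ_s N = 0.33 × 871.6 = 287.6 N.
Since |177.5| ≤ 287.6 N, no slip — friction simply equals what equilibrium demands.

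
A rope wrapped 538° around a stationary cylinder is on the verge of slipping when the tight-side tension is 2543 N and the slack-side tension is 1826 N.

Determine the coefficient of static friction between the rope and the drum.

μ ≈ 0.0353

T₂/T₁ = e^{μβ} → μ = ln(T₂/T₁)/β.
β = 538° = 9.39 rad.
μ = ln(2543/1826)/9.39 = ln(1.393)/9.39 = 0.0353.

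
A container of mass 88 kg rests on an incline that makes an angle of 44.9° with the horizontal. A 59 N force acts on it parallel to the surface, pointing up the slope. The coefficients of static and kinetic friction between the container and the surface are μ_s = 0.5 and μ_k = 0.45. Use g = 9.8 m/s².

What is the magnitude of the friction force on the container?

f ≈ 275 N (up the incline)

The normal reaction is N = m g cos θ = 610.9 N.
Parallel to the incline, ΣF = 0 gives f = m g sin θ − P = 608.7 − 59 = 549.7 N (up-slope positive).
Maximum static friction available: μ_s N = 0.5 × 610.9 = 305.4 N.
Since |549.7| > 305.4 N, static friction cannot hold it; the container slides down the incline and kinetic friction applies: f = μ_k N = 0.45 × 610.9 = 275 N.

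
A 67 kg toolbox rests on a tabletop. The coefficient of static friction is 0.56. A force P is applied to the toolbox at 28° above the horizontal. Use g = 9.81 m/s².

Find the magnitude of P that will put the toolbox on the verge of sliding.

N = m g − P sin α (the pull lifts the toolbox).
At impending slip, P cos α = μ_s N = μ_s (m g − P sin α).
Solving: P (cos α + μ_s sin α) = μ_s m g → P = 0.56×657/(cos 28° + 0.56 sin 28°) = 368/1.146 = 321 N.

P ≈ 321 N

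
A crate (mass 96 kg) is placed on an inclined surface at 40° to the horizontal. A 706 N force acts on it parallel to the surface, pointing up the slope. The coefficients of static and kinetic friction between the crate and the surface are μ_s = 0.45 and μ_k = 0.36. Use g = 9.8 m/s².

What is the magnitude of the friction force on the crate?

f ≈ 101 N (down the incline)

Perpendicular to the surface, N = m g cos θ = 96·9.8·cos 40° = 720.7 N.
Parallel to the incline, ΣF = 0 gives f = m g sin θ − P = 604.7 − 706 = -101.3 N (up-slope positive).
The static-friction ceiling is μ_s N = 0.45 × 720.7 = 324.3 N.
Since |-101.3| ≤ 324.3 N, no slip — friction simply equals what equilibrium demands.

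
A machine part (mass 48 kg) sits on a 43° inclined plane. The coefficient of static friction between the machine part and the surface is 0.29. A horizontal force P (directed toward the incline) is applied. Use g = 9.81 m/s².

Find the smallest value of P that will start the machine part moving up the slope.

At impending motion up the slope, friction acts down-slope at its limit: f = μ_s N.
Perpendicular to the incline: N = m g cos θ + P sin θ.
Along the incline: P cos θ = m g sin θ + μ_s N = m g sin θ + μ_s (m g cos θ + P sin θ).
Solving, P (cos θ − μ_s sin θ) = m g (sin θ + μ_s cos θ), so P = 48×9.81×(sin 43° + 0.29 cos 43°)/(cos 43° − 0.29 sin 43°) = 471×0.8941/0.5336 = 789 N.

P ≈ 789 N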